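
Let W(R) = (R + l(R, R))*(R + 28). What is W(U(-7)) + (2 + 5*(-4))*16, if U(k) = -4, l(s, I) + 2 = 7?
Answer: -264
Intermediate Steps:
l(s, I) = 5 (l(s, I) = -2 + 7 = 5)
W(R) = (5 + R)*(28 + R) (W(R) = (R + 5)*(R + 28) = (5 + R)*(28 + R))
W(U(-7)) + (2 + 5*(-4))*16 = (140 + (-4)² + 33*(-4)) + (2 + 5*(-4))*16 = (140 + 16 - 132) + (2 - 20)*16 = 24 - 18*16 = 24 - 288 = -264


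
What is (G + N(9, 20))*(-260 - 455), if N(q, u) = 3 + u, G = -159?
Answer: 97240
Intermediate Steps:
(G + N(9, 20))*(-260 - 455) = (-159 + (3 + 20))*(-260 - 455) = (-159 + 23)*(-715) = -136*(-715) = 97240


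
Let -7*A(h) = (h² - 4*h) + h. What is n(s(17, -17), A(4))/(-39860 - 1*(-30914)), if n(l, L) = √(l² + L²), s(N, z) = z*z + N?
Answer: -√1147045/31311 ≈ -0.034205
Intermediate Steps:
s(N, z) = N + z² (s(N, z) = z² + N = N + z²)
A(h) = -h²/7 + 3*h/7 (A(h) = -((h² - 4*h) + h)/7 = -(h² - 3*h)/7 = -h²/7 + 3*h/7)
n(l, L) = √(L² + l²)
n(s(17, -17), A(4))/(-39860 - 1*(-30914)) = √(((⅐)*4*(3 - 1*4))² + (17 + (-17)²)²)/(-39860 - 1*(-30914)) = √(((⅐)*4*(3 - 4))² + (17 + 289)²)/(-39860 + 30914) = √(((⅐)*4*(-1))² + 306²)/(-8946) = √((-4/7)² + 93636)*(-1/8946) = √(16/49 + 93636)*(-1/8946) = √(4588180/49)*(-1/8946) = (2*√1147045/7)*(-1/8946) = -√1147045/31311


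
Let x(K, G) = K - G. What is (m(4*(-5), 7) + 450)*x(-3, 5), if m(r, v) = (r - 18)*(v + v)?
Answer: 656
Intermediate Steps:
m(r, v) = 2*v*(-18 + r) (m(r, v) = (-18 + r)*(2*v) = 2*v*(-18 + r))
(m(4*(-5), 7) + 450)*x(-3, 5) = (2*7*(-18 + 4*(-5)) + 450)*(-3 - 1*5) = (2*7*(-18 - 20) + 450)*(-3 - 5) = (2*7*(-38) + 450)*(-8) = (-532 + 450)*(-8) = -82*(-8) = 656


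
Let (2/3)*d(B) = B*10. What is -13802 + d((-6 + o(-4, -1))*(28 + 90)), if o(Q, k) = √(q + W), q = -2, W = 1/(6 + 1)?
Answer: -24422 + 1770*I*√91/7 ≈ -24422.0 + 2412.1*I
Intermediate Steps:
W = ⅐ (W = 1/7 = ⅐ ≈ 0.14286)
o(Q, k) = I*√91/7 (o(Q, k) = √(-2 + ⅐) = √(-13/7) = I*√91/7)
d(B) = 15*B (d(B) = 3*(B*10)/2 = 3*(10*B)/2 = 15*B)
-13802 + d((-6 + o(-4, -1))*(28 + 90)) = -13802 + 15*((-6 + I*√91/7)*(28 + 90)) = -13802 + 15*((-6 + I*√91/7)*118) = -13802 + 15*(-708 + 118*I*√91/7) = -13802 + (-10620 + 1770*I*√91/7) = -24422 + 1770*I*√91/7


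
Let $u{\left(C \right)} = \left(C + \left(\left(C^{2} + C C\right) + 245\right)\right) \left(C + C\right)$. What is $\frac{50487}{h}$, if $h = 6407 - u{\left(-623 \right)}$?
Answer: $\frac{50487}{966752887} \approx 5.2223 \cdot 10^{-5}$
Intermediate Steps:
$u{\left(C \right)} = 2 C \left(245 + C + 2 C^{2}\right)$ ($u{\left(C \right)} = \left(C + \left(\left(C^{2} + C^{2}\right) + 245\right)\right) 2 C = \left(C + \left(2 C^{2} + 245\right)\right) 2 C = \left(C + \left(245 + 2 C^{2}\right)\right) 2 C = \left(245 + C + 2 C^{2}\right) 2 C = 2 C \left(245 + C + 2 C^{2}\right)$)
$h = 966752887$ ($h = 6407 - 2 \left(-623\right) \left(245 - 623 + 2 \left(-623\right)^{2}\right) = 6407 - 2 \left(-623\right) \left(245 - 623 + 2 \cdot 388129\right) = 6407 - 2 \left(-623\right) \left(245 - 623 + 776258\right) = 6407 - 2 \left(-623\right) 775880 = 6407 - -966746480 = 6407 + 966746480 = 966752887$)
$\frac{50487}{h} = \frac{50487}{966752887}$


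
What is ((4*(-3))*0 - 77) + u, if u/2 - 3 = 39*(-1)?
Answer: -149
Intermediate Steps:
u = -72 (u = 6 + 2*(39*(-1)) = 6 + 2*(-39) = 6 - 78 = -72)
((4*(-3))*0 - 77) + u = ((4*(-3))*0 - 77) - 72 = (-12*0 - 77) - 72 = (0 - 77) - 72 = -77 - 72 = -149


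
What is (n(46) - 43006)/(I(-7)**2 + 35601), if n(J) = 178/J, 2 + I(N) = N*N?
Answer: -989049/869630 ≈ -1.1373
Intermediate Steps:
I(N) = -2 + N**2 (I(N) = -2 + N*N = -2 + N**2)
(n(46) - 43006)/(I(-7)**2 + 35601) = (178/46 - 43006)/((-2 + (-7)**2)**2 + 35601) = (178*(1/46) - 43006)/((-2 + 49)**2 + 35601) = (89/23 - 43006)/(47**2 + 35601) = -989049/(23*(2209 + 35601)) = -989049/23/37810 = -989049/23*1/37810 = -989049/869630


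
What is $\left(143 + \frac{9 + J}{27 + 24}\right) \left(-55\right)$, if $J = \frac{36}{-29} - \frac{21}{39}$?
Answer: $- \frac{151370065}{19227} \approx -7872.8$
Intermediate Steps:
$J = - \frac{671}{377}$ ($J = 36 \left(- \frac{1}{29}\right) - \frac{7}{13} = - \frac{36}{29} - \frac{7}{13} = - \frac{671}{377} \approx -1.7798$)
$\left(143 + \frac{9 + J}{27 + 24}\right) \left(-55\right) = \left(143 + \frac{9 - \frac{671}{377}}{27 + 24}\right) \left(-55\right) = \left(143 + \frac{2722}{377 \cdot 51}\right) \left(-55\right) = \left(143 + \frac{2722}{377} \cdot \frac{1}{51}\right) \left(-55\right) = \left(143 + \frac{2722}{19227}\right) \left(-55\right) = \frac{2752183}{19227} \left(-55\right) = - \frac{151370065}{19227}$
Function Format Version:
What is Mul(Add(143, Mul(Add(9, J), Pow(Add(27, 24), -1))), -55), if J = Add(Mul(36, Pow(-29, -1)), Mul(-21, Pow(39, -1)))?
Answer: Rational(-151370065, 19227) ≈ -7872.8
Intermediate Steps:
J = Rational(-671, 377) (J = Add(Mul(36, Rational(-1, 29)), Mul(-21, Rational(1, 39))) = Add(Rational(-36, 29), Rational(-7, 13)) = Rational(-671, 377) ≈ -1.7798)
Mul(Add(143, Mul(Add(9, J), Pow(Add(27, 24), -1))), -55) = Mul(Add(143, Mul(Add(9, Rational(-671, 377)), Pow(Add(27, 24), -1))), -55) = Mul(Add(143, Mul(Rational(2722, 377), Pow(51, -1))), -55) = Mul(Add(143, Mul(Rational(2722, 377), Rational(1, 51))), -55) = Mul(Add(143, Rational(2722, 19227)), -55) = Mul(Rational(2752183, 19227), -55) = Rational(-151370065, 19227)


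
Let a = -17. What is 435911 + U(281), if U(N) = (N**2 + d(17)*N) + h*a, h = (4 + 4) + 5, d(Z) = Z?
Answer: 519428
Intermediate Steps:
h = 13 (h = 8 + 5 = 13)
U(N) = -221 + N**2 + 17*N (U(N) = (N**2 + 17*N) + 13*(-17) = (N**2 + 17*N) - 221 = -221 + N**2 + 17*N)
435911 + U(281) = 435911 + (-221 + 281**2 + 17*281) = 435911 + (-221 + 78961 + 4777) = 435911 + 83517 = 519428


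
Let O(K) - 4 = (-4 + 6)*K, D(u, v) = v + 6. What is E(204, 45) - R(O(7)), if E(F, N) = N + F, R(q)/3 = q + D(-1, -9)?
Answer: 204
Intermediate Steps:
D(u, v) = 6 + v
O(K) = 4 + 2*K (O(K) = 4 + (-4 + 6)*K = 4 + 2*K)
R(q) = -9 + 3*q (R(q) = 3*(q + (6 - 9)) = 3*(q - 3) = 3*(-3 + q) = -9 + 3*q)
E(F, N) = F + N
E(204, 45) - R(O(7)) = (204 + 45) - (-9 + 3*(4 + 2*7)) = 249 - (-9 + 3*(4 + 14)) = 249 - (-9 + 3*18) = 249 - (-9 + 54) = 249 - 1*45 = 249 - 45 = 204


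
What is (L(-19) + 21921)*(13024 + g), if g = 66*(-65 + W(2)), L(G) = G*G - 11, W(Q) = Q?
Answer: 197454686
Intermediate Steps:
L(G) = -11 + G² (L(G) = G² - 11 = -11 + G²)
g = -4158 (g = 66*(-65 + 2) = 66*(-63) = -4158)
(L(-19) + 21921)*(13024 + g) = ((-11 + (-19)²) + 21921)*(13024 - 4158) = ((-11 + 361) + 21921)*8866 = (350 + 21921)*8866 = 22271*8866 = 197454686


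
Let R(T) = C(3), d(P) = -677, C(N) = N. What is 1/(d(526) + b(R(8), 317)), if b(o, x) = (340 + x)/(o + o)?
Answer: -2/1135 ≈ -0.0017621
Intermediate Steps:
R(T) = 3
b(o, x) = (340 + x)/(2*o) (b(o, x) = (340 + x)/((2*o)) = (340 + x)*(1/(2*o)) = (340 + x)/(2*o))
1/(d(526) + b(R(8), 317)) = 1/(-677 + (½)*(340 + 317)/3) = 1/(-677 + (½)*(⅓)*657) = 1/(-677 + 219/2) = 1/(-1135/2) = -2/1135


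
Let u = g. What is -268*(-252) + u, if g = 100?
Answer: 67636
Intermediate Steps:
u = 100
-268*(-252) + u = -268*(-252) + 100 = 67536 + 100 = 67636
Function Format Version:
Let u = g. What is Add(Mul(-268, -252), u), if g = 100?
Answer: 67636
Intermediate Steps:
u = 100
Add(Mul(-268, -252), u) = Add(Mul(-268, -252), 100) = Add(67536, 100) = 67636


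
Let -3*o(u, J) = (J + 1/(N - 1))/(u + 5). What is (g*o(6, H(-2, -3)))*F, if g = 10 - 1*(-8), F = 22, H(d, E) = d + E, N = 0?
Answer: 72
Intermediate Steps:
H(d, E) = E + d
o(u, J) = -(-1 + J)/(3*(5 + u)) (o(u, J) = -(J + 1/(0 - 1))/(3*(u + 5)) = -(J + 1/(-1))/(3*(5 + u)) = -(J - 1)/(3*(5 + u)) = -(-1 + J)/(3*(5 + u)))
g = 18 (g = 10 + 8 = 18)
(g*o(6, H(-2, -3)))*F = (18*((1 - (-3 - 2))/(3*(5 + 6))))*22 = (18*((⅓)*(1 - 1*(-5))/11))*22 = (18*((⅓)*(1/11)*(1 + 5)))*22 = (18*((⅓)*(1/11)*6))*22 = (18*(2/11))*22 = (36/11)*22 = 72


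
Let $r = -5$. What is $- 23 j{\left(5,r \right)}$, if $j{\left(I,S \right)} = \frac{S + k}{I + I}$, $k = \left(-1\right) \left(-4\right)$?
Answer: $\frac{23}{10} \approx 2.3$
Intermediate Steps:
$k = 4$
$j{\left(I,S \right)} = \frac{4 + S}{2 I}$ ($j{\left(I,S \right)} = \frac{S + 4}{I + I} = \frac{4 + S}{2 I}$)
$- 23 j{\left(5,r \right)} = - 23 \frac{4 - 5}{2 \cdot 5} = - 23 \cdot \frac{1}{2} \cdot \frac{1}{5} \left(-1\right) = \left(-23\right) \left(- \frac{1}{10}\right) = \frac{23}{10}$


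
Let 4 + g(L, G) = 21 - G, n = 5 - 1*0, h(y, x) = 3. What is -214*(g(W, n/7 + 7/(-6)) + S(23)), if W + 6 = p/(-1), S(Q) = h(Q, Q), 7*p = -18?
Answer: -91913/21 ≈ -4376.8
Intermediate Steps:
p = -18/7 (p = (⅐)*(-18) = -18/7 ≈ -2.5714)
S(Q) = 3
n = 5 (n = 5 + 0 = 5)
W = -24/7 (W = -6 - 18/7/(-1) = -6 - 18/7*(-1) = -6 + 18/7 = -24/7 ≈ -3.4286)
g(L, G) = 17 - G (g(L, G) = -4 + (21 - G) = 17 - G)
-214*(g(W, n/7 + 7/(-6)) + S(23)) = -214*((17 - (5/7 + 7/(-6))) + 3) = -214*((17 - (5*(⅐) + 7*(-⅙))) + 3) = -214*((17 - (5/7 - 7/6)) + 3) = -214*((17 - 1*(-19/42)) + 3) = -214*((17 + 19/42) + 3) = -214*(733/42 + 3) = -214*859/42 = -91913/21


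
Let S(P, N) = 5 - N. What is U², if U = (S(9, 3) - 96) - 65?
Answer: 25281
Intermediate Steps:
U = -159 (U = ((5 - 1*3) - 96) - 65 = ((5 - 3) - 96) - 65 = (2 - 96) - 65 = -94 - 65 = -159)
U² = (-159)² = 25281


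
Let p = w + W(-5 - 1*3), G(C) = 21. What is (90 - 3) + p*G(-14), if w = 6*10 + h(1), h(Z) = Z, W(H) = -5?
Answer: 1263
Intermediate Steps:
w = 61 (w = 6*10 + 1 = 60 + 1 = 61)
p = 56 (p = 61 - 5 = 56)
(90 - 3) + p*G(-14) = (90 - 3) + 56*21 = 87 + 1176 = 1263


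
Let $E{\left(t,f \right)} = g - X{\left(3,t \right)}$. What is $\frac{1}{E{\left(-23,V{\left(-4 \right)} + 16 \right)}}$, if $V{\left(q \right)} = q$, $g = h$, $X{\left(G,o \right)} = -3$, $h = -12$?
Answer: $- \frac{1}{9} \approx -0.11111$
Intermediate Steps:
$g = -12$
$E{\left(t,f \right)} = -9$ ($E{\left(t,f \right)} = -12 - -3 = -12 + 3 = -9$)
$\frac{1}{E{\left(-23,V{\left(-4 \right)} + 16 \right)}} = \frac{1}{-9} = - \frac{1}{9}$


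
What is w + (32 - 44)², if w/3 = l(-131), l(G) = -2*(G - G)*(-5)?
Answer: 144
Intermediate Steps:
l(G) = 0 (l(G) = -2*0*(-5) = 0*(-5) = 0)
w = 0 (w = 3*0 = 0)
w + (32 - 44)² = 0 + (32 - 44)² = 0 + (-12)² = 0 + 144 = 144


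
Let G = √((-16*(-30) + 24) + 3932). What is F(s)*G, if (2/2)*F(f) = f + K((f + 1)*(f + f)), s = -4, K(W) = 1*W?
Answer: 40*√1109 ≈ 1332.1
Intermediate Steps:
K(W) = W
F(f) = f + 2*f*(1 + f) (F(f) = f + (f + 1)*(f + f) = f + (1 + f)*(2*f) = f + 2*f*(1 + f))
G = 2*√1109 (G = √((480 + 24) + 3932) = √(504 + 3932) = √4436 = 2*√1109 ≈ 66.603)
F(s)*G = (-4*(3 + 2*(-4)))*(2*√1109) = (-4*(3 - 8))*(2*√1109) = (-4*(-5))*(2*√1109) = 20*(2*√1109) = 40*√1109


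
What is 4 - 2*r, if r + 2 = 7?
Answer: -6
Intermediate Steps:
r = 5 (r = -2 + 7 = 5)
4 - 2*r = 4 - 2*5 = 4 - 10 = -6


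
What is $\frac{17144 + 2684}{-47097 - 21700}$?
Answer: $- \frac{19828}{68797} \approx -0.28821$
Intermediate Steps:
$\frac{17144 + 2684}{-47097 - 21700} = \frac{19828}{-47097 - 21700} = \frac{19828}{-68797} = 19828 \left(- \frac{1}{68797}\right) = - \frac{19828}{68797}$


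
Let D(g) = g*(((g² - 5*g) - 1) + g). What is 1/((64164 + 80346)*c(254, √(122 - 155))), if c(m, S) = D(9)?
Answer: 1/57225960 ≈ 1.7475e-8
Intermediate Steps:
D(g) = g*(-1 + g² - 4*g) (D(g) = g*((-1 + g² - 5*g) + g) = g*(-1 + g² - 4*g))
c(m, S) = 396 (c(m, S) = 9*(-1 + 9² - 4*9) = 9*(-1 + 81 - 36) = 9*44 = 396)
1/((64164 + 80346)*c(254, √(122 - 155))) = 1/((64164 + 80346)*396) = (1/396)/144510 = (1/144510)*(1/396) = 1/57225960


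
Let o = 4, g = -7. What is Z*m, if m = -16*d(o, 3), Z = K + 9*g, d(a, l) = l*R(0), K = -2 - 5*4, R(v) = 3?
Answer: 12240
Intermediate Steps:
K = -22 (K = -2 - 20 = -22)
d(a, l) = 3*l (d(a, l) = l*3 = 3*l)
Z = -85 (Z = -22 + 9*(-7) = -22 - 63 = -85)
m = -144 (m = -48*3 = -16*9 = -144)
Z*m = -85*(-144) = 12240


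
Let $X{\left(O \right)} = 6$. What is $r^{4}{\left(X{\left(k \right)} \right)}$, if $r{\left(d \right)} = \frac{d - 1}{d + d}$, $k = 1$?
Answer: $\frac{625}{20736} \approx 0.030141$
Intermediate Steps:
$r{\left(d \right)} = \frac{-1 + d}{2 d}$
$r^{4}{\left(X{\left(k \right)} \right)} = \left(\frac{-1 + 6}{2 \cdot 6}\right)^{4} = \left(\frac{1}{2} \cdot \frac{1}{6} \cdot 5\right)^{4} = \left(\frac{5}{12}\right)^{4} = \frac{625}{20736}$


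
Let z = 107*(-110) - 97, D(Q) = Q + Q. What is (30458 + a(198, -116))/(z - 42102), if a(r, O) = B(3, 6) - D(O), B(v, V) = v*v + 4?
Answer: -30703/53969 ≈ -0.56890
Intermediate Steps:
D(Q) = 2*Q
B(v, V) = 4 + v² (B(v, V) = v² + 4 = 4 + v²)
a(r, O) = 13 - 2*O (a(r, O) = (4 + 3²) - 2*O = (4 + 9) - 2*O = 13 - 2*O)
z = -11867 (z = -11770 - 97 = -11867)
(30458 + a(198, -116))/(z - 42102) = (30458 + (13 - 2*(-116)))/(-11867 - 42102) = (30458 + (13 + 232))/(-53969) = (30458 + 245)*(-1/53969) = 30703*(-1/53969) = -30703/53969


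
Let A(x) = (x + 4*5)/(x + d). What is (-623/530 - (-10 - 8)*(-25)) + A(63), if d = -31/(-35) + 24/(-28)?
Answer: -131491422/292295 ≈ -449.86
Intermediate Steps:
d = 1/35 (d = -31*(-1/35) + 24*(-1/28) = 31/35 - 6/7 = 1/35 ≈ 0.028571)
A(x) = (20 + x)/(1/35 + x) (A(x) = (x + 4*5)/(x + 1/35) = (x + 20)/(1/35 + x) = (20 + x)/(1/35 + x))
(-623/530 - (-10 - 8)*(-25)) + A(63) = (-623/530 - (-10 - 8)*(-25)) + 35*(20 + 63)/(1 + 35*63) = (-623*1/530 - (-18)*(-25)) + 35*83/(1 + 2205) = (-623/530 - 1*450) + 35*83/2206 = (-623/530 - 450) + 35*(1/2206)*83 = -239123/530 + 2905/2206 = -131491422/292295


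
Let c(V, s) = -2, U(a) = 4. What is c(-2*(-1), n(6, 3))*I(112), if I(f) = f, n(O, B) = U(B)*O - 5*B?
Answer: -224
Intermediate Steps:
n(O, B) = -5*B + 4*O (n(O, B) = 4*O - 5*B = -5*B + 4*O)
c(-2*(-1), n(6, 3))*I(112) = -2*112 = -224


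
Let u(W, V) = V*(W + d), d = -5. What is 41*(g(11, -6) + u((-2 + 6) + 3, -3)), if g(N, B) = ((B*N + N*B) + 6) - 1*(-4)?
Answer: -5248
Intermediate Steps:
u(W, V) = V*(-5 + W) (u(W, V) = V*(W - 5) = V*(-5 + W))
g(N, B) = 10 + 2*B*N (g(N, B) = ((B*N + B*N) + 6) + 4 = (2*B*N + 6) + 4 = (6 + 2*B*N) + 4 = 10 + 2*B*N)
41*(g(11, -6) + u((-2 + 6) + 3, -3)) = 41*((10 + 2*(-6)*11) - 3*(-5 + ((-2 + 6) + 3))) = 41*((10 - 132) - 3*(-5 + (4 + 3))) = 41*(-122 - 3*(-5 + 7)) = 41*(-122 - 3*2) = 41*(-122 - 6) = 41*(-128) = -5248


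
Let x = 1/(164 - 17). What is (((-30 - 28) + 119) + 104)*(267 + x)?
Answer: 2158750/49 ≈ 44056.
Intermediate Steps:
x = 1/147 ≈ 0.0068027
(((-30 - 28) + 119) + 104)*(267 + x) = (((-30 - 28) + 119) + 104)*(267 + 1/147) = ((-58 + 119) + 104)*(39250/147) = (61 + 104)*(39250/147) = 165*(39250/147) = 2158750/49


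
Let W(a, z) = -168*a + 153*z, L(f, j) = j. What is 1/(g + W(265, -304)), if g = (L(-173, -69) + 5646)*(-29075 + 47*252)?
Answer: -1/96188319 ≈ -1.0396e-8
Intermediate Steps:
g = -96097287 (g = (-69 + 5646)*(-29075 + 47*252) = 5577*(-29075 + 11844) = 5577*(-17231) = -96097287)
1/(g + W(265, -304)) = 1/(-96097287 + (-168*265 + 153*(-304))) = 1/(-96097287 + (-44520 - 46512)) = 1/(-96097287 - 91032) = 1/(-96188319) = -1/96188319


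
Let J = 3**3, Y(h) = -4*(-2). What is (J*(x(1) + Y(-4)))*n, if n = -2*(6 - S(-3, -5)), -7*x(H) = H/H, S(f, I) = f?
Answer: -26730/7 ≈ -3818.6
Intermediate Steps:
Y(h) = 8
J = 27
x(H) = -1/7 (x(H) = -H/(7*H) = -1/7*1 = -1/7)
n = -18 (n = -2*(6 - 1*(-3)) = -2*(6 + 3) = -2*9 = -18)
(J*(x(1) + Y(-4)))*n = (27*(-1/7 + 8))*(-18) = (27*(55/7))*(-18) = (1485/7)*(-18) = -26730/7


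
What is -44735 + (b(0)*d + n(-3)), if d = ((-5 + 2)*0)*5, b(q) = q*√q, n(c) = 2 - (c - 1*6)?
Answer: -44724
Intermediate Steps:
n(c) = 8 - c (n(c) = 2 - (c - 6) = 2 - (-6 + c) = 2 + (6 - c) = 8 - c)
b(q) = q^(3/2)
d = 0 (d = -3*0*5 = 0*5 = 0)
-44735 + (b(0)*d + n(-3)) = -44735 + (0^(3/2)*0 + (8 - 1*(-3))) = -44735 + (0*0 + (8 + 3)) = -44735 + (0 + 11) = -44735 + 11 = -44724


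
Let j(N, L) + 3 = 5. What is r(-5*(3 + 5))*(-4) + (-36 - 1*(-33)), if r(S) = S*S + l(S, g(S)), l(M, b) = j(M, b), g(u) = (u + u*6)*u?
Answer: -6411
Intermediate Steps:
g(u) = 7*u² (g(u) = (u + 6*u)*u = (7*u)*u = 7*u²)
j(N, L) = 2 (j(N, L) = -3 + 5 = 2)
l(M, b) = 2
r(S) = 2 + S² (r(S) = S*S + 2 = S² + 2 = 2 + S²)
r(-5*(3 + 5))*(-4) + (-36 - 1*(-33)) = (2 + (-5*(3 + 5))²)*(-4) + (-36 - 1*(-33)) = (2 + (-5*8)²)*(-4) + (-36 + 33) = (2 + (-40)²)*(-4) - 3 = (2 + 1600)*(-4) - 3 = 1602*(-4) - 3 = -6408 - 3 = -6411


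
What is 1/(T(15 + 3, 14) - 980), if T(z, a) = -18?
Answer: -1/998 ≈ -0.0010020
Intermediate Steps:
1/(T(15 + 3, 14) - 980) = 1/(-18 - 980) = 1/(-998) = -1/998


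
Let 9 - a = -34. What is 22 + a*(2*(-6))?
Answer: -494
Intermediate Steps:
a = 43 (a = 9 - 1*(-34) = 9 + 34 = 43)
22 + a*(2*(-6)) = 22 + 43*(2*(-6)) = 22 + 43*(-12) = 22 - 516 = -494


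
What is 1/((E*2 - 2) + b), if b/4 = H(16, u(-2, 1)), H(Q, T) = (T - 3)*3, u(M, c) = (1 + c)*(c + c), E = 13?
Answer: 1/36 ≈ 0.027778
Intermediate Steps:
u(M, c) = 2*c*(1 + c) (u(M, c) = (1 + c)*(2*c) = 2*c*(1 + c))
H(Q, T) = -9 + 3*T (H(Q, T) = (-3 + T)*3 = -9 + 3*T)
b = 12 (b = 4*(-9 + 3*(2*1*(1 + 1))) = 4*(-9 + 3*(2*1*2)) = 4*(-9 + 3*4) = 4*(-9 + 12) = 4*3 = 12)
1/((E*2 - 2) + b) = 1/((13*2 - 2) + 12) = 1/((26 - 2) + 12) = 1/(24 + 12) = 1/36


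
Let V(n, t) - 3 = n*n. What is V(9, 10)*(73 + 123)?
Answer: 16464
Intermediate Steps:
V(n, t) = 3 + n² (V(n, t) = 3 + n*n = 3 + n²)
V(9, 10)*(73 + 123) = (3 + 9²)*(73 + 123) = (3 + 81)*196 = 84*196 = 16464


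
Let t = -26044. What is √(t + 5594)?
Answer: 5*I*√818 ≈ 143.0*I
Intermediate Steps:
√(t + 5594) = √(-26044 + 5594) = √(-20450) = 5*I*√818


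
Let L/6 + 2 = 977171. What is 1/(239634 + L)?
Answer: 1/6102648 ≈ 1.6386e-7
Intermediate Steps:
L = 5863014 (L = -12 + 6*977171 = -12 + 5863026 = 5863014)
1/(239634 + L) = 1/(239634 + 5863014) = 1/6102648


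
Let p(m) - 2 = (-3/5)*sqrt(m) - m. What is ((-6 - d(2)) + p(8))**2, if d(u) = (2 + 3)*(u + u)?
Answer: 25672/25 + 384*sqrt(2)/5 ≈ 1135.5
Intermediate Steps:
p(m) = 2 - m - 3*sqrt(m)/5 (p(m) = 2 + ((-3/5)*sqrt(m) - m) = 2 + ((-3*1/5)*sqrt(m) - m) = 2 + (-3*sqrt(m)/5 - m) = 2 + (-m - 3*sqrt(m)/5) = 2 - m - 3*sqrt(m)/5)
d(u) = 10*u (d(u) = 5*(2*u) = 10*u)
((-6 - d(2)) + p(8))**2 = ((-6 - 10*2) + (2 - 1*8 - 6*sqrt(2)/5))**2 = ((-6 - 1*20) + (2 - 8 - 6*sqrt(2)/5))**2 = ((-6 - 20) + (2 - 8 - 6*sqrt(2)/5))**2 = (-26 + (-6 - 6*sqrt(2)/5))**2 = (-32 - 6*sqrt(2)/5)**2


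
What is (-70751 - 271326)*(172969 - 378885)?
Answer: 70439127532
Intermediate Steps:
(-70751 - 271326)*(172969 - 378885) = -342077*(-205916) = 70439127532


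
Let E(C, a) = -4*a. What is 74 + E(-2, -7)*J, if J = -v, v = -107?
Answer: 3070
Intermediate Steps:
J = 107 (J = -1*(-107) = 107)
74 + E(-2, -7)*J = 74 - 4*(-7)*107 = 74 + 28*107 = 74 + 2996 = 3070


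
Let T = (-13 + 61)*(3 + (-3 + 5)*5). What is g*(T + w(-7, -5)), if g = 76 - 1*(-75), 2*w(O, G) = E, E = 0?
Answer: 94224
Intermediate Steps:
w(O, G) = 0 (w(O, G) = (½)*0 = 0)
g = 151 (g = 76 + 75 = 151)
T = 624 (T = 48*(3 + 2*5) = 48*(3 + 10) = 48*13 = 624)
g*(T + w(-7, -5)) = 151*(624 + 0) = 151*624 = 94224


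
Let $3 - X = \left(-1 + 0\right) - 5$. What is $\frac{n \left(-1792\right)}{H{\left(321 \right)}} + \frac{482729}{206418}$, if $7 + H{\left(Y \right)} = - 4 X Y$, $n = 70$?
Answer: $\frac{31474869347}{2386811334} \approx 13.187$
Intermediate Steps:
$X = 9$ ($X = 3 - \left(\left(-1 + 0\right) - 5\right) = 3 - \left(-1 - 5\right) = 3 - -6 = 3 + 6 = 9$)
$H{\left(Y \right)} = -7 - 36 Y$ ($H{\left(Y \right)} = -7 + \left(-4\right) 9 Y = -7 - 36 Y$)
$\frac{n \left(-1792\right)}{H{\left(321 \right)}} + \frac{482729}{206418} = \frac{70 \left(-1792\right)}{-7 - 11556} + \frac{482729}{206418} = - \frac{125440}{-7 - 11556} + 482729 \cdot \frac{1}{206418} = - \frac{125440}{-11563} + \frac{482729}{206418} = \left(-125440\right) \left(- \frac{1}{11563}\right) + \frac{482729}{206418} = \frac{125440}{11563} + \frac{482729}{206418} = \frac{31474869347}{2386811334}$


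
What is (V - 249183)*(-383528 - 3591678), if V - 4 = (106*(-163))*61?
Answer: 5180238021222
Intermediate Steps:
V = -1053954 (V = 4 + (106*(-163))*61 = 4 - 17278*61 = 4 - 1053958 = -1053954)
(V - 249183)*(-383528 - 3591678) = (-1053954 - 249183)*(-383528 - 3591678) = -1303137*(-3975206) = 5180238021222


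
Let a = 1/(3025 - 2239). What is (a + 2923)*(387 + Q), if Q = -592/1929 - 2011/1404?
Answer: 799069250057165/709578792 ≈ 1.1261e+6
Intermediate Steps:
Q = -1570129/902772 (Q = -592*1/1929 - 2011*1/1404 = -592/1929 - 2011/1404 = -1570129/902772 ≈ -1.7392)
a = 1/786 ≈ 0.0012723
(a + 2923)*(387 + Q) = (1/786 + 2923)*(387 - 1570129/902772) = (2297479/786)*(347802635/902772) = 799069250057165/709578792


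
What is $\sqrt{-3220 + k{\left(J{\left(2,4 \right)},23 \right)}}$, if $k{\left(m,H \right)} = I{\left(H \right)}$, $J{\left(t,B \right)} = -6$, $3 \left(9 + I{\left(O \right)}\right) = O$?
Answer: $\frac{8 i \sqrt{453}}{3} \approx 56.757 i$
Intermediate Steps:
$I{\left(O \right)} = -9 + \frac{O}{3}$
$k{\left(m,H \right)} = -9 + \frac{H}{3}$
$\sqrt{-3220 + k{\left(J{\left(2,4 \right)},23 \right)}} = \sqrt{-3220 + \left(-9 + \frac{1}{3} \cdot 23\right)} = \sqrt{-3220 + \left(-9 + \frac{23}{3}\right)} = \sqrt{-3220 - \frac{4}{3}} = \sqrt{- \frac{9664}{3}} = \frac{8 i \sqrt{453}}{3}$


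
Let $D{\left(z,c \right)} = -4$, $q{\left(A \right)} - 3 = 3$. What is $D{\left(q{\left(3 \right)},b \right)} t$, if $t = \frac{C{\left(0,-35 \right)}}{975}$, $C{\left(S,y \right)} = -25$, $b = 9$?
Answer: $\frac{4}{39} \approx 0.10256$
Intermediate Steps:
$q{\left(A \right)} = 6$ ($q{\left(A \right)} = 3 + 3 = 6$)
$t = - \frac{1}{39}$ ($t = - \frac{25}{975} = \left(-25\right) \frac{1}{975} = - \frac{1}{39} \approx -0.025641$)
$D{\left(q{\left(3 \right)},b \right)} t = \left(-4\right) \left(- \frac{1}{39}\right) = \frac{4}{39}$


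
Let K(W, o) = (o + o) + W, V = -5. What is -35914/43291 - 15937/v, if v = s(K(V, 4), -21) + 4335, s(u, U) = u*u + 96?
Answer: -849386827/192212040 ≈ -4.4190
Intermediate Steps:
K(W, o) = W + 2*o (K(W, o) = 2*o + W = W + 2*o)
s(u, U) = 96 + u² (s(u, U) = u² + 96 = 96 + u²)
v = 4440 (v = (96 + (-5 + 2*4)²) + 4335 = (96 + (-5 + 8)²) + 4335 = (96 + 3²) + 4335 = (96 + 9) + 4335 = 105 + 4335 = 4440)
-35914/43291 - 15937/v = -35914/43291 - 15937/4440 = -849386827/192212040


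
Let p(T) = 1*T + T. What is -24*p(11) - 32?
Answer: -560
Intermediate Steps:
p(T) = 2*T (p(T) = T + T = 2*T)
-24*p(11) - 32 = -48*11 - 32 = -24*22 - 32 = -528 - 32 = -560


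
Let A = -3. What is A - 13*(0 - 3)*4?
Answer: 153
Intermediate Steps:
A - 13*(0 - 3)*4 = -3 - 13*(0 - 3)*4 = -3 - (-39)*4 = -3 - 13*(-12) = -3 + 156 = 153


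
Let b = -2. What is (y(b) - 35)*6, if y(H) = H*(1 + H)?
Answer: -198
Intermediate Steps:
(y(b) - 35)*6 = (-2*(1 - 2) - 35)*6 = (-2*(-1) - 35)*6 = (2 - 35)*6 = -33*6 = -198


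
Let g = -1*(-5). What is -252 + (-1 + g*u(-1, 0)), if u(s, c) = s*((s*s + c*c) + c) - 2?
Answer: -268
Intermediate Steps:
u(s, c) = -2 + s*(c + c² + s²) (u(s, c) = s*((s² + c²) + c) - 2 = s*((c² + s²) + c) - 2 = s*(c + c² + s²) - 2 = -2 + s*(c + c² + s²))
g = 5
-252 + (-1 + g*u(-1, 0)) = -252 + (-1 + 5*(-2 + (-1)³ + 0*(-1) - 1*0²)) = -252 + (-1 + 5*(-2 - 1 + 0 - 1*0)) = -252 + (-1 + 5*(-2 - 1 + 0 + 0)) = -252 + (-1 + 5*(-3)) = -252 + (-1 - 15) = -252 - 16 = -268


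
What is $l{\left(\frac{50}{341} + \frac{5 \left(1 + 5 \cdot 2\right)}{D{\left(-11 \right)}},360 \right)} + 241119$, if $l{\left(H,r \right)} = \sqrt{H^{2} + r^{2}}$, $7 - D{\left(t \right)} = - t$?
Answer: $241119 + \frac{15 \sqrt{1073175865}}{1364} \approx 2.4148 \cdot 10^{5}$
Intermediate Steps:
$D{\left(t \right)} = 7 + t$ ($D{\left(t \right)} = 7 - - t = 7 + t$)
$l{\left(\frac{50}{341} + \frac{5 \left(1 + 5 \cdot 2\right)}{D{\left(-11 \right)}},360 \right)} + 241119 = \sqrt{\left(\frac{50}{341} + \frac{5 \left(1 + 5 \cdot 2\right)}{7 - 11}\right)^{2} + 360^{2}} + 241119 = \sqrt{\left(50 \cdot \frac{1}{341} + \frac{5 \left(1 + 10\right)}{-4}\right)^{2} + 129600} + 241119 = \sqrt{\left(\frac{50}{341} + 5 \cdot 11 \left(- \frac{1}{4}\right)\right)^{2} + 129600} + 241119 = \sqrt{\left(\frac{50}{341} + 55 \left(- \frac{1}{4}\right)\right)^{2} + 129600} + 241119 = \sqrt{\left(\frac{50}{341} - \frac{55}{4}\right)^{2} + 129600} + 241119 = \sqrt{\left(- \frac{18555}{1364}\right)^{2} + 129600} + 241119 = \sqrt{\frac{344288025}{1860496} + 129600} + 241119 = \sqrt{\frac{241464569625}{1860496}} + 241119 = \frac{15 \sqrt{1073175865}}{1364} + 241119 = 241119 + \frac{15 \sqrt{1073175865}}{1364}$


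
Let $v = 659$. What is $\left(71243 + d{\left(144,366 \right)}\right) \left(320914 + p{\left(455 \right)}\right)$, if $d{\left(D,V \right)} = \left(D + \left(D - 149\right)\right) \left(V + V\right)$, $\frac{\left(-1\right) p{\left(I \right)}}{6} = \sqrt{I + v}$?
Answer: $55515233774 - 1037946 \sqrt{1114} \approx 5.5481 \cdot 10^{10}$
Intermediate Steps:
$p{\left(I \right)} = - 6 \sqrt{659 + I}$ ($p{\left(I \right)} = - 6 \sqrt{I + 659} = - 6 \sqrt{659 + I}$)
$d{\left(D,V \right)} = 2 V \left(-149 + 2 D\right)$ ($d{\left(D,V \right)} = \left(D + \left(-149 + D\right)\right) 2 V = \left(-149 + 2 D\right) 2 V = 2 V \left(-149 + 2 D\right)$)
$\left(71243 + d{\left(144,366 \right)}\right) \left(320914 + p{\left(455 \right)}\right) = \left(71243 + 2 \cdot 366 \left(-149 + 2 \cdot 144\right)\right) \left(320914 - 6 \sqrt{659 + 455}\right) = \left(71243 + 2 \cdot 366 \left(-149 + 288\right)\right) \left(320914 - 6 \sqrt{1114}\right) = \left(71243 + 2 \cdot 366 \cdot 139\right) \left(320914 - 6 \sqrt{1114}\right) = \left(71243 + 101748\right) \left(320914 - 6 \sqrt{1114}\right) = 172991 \left(320914 - 6 \sqrt{1114}\right) = 55515233774 - 1037946 \sqrt{1114}$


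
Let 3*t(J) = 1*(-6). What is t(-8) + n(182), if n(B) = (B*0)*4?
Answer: -2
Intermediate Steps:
t(J) = -2 (t(J) = (1*(-6))/3 = (⅓)*(-6) = -2)
n(B) = 0 (n(B) = 0*4 = 0)
t(-8) + n(182) = -2 + 0 = -2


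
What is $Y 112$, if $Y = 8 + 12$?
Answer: $2240$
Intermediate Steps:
$Y = 20$
$Y 112 = 20 \cdot 112 = 2240$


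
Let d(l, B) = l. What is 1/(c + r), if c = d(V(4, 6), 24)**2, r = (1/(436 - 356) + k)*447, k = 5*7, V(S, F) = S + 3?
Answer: 80/1255967 ≈ 6.3696e-5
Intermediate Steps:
V(S, F) = 3 + S
k = 35
r = 1252047/80 (r = (1/(436 - 356) + 35)*447 = (1/80 + 35)*447 = (2801/80)*447 = 1252047/80 ≈ 15651.)
c = 49 (c = (3 + 4)**2 = 7**2 = 49)
1/(c + r) = 1/(49 + 1252047/80) = 1/(1255967/80) = 80/1255967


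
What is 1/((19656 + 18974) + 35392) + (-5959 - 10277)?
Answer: -1201821191/74022 ≈ -16236.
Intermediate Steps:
1/((19656 + 18974) + 35392) + (-5959 - 10277) = 1/(38630 + 35392) - 16236 = 1/74022 - 16236 = -1201821191/74022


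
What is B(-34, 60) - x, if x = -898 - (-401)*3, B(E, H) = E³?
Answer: -39609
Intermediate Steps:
x = 305 (x = -898 - 1*(-1203) = -898 + 1203 = 305)
B(-34, 60) - x = (-34)³ - 1*305 = -39304 - 305 = -39609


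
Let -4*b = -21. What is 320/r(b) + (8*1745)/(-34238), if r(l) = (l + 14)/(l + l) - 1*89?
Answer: -36519020/8953237 ≈ -4.0789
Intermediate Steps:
b = 21/4 (b = -¼*(-21) = 21/4 ≈ 5.2500)
r(l) = -89 + (14 + l)/(2*l) (r(l) = (14 + l)/((2*l)) - 89 = (14 + l)*(1/(2*l)) - 89 = (14 + l)/(2*l) - 89 = -89 + (14 + l)/(2*l))
320/r(b) + (8*1745)/(-34238) = 320/(-177/2 + 7/(21/4)) + (8*1745)/(-34238) = 320/(-177/2 + 7*(4/21)) + 13960*(-1/34238) = 320/(-177/2 + 4/3) - 6980/17119 = 320/(-523/6) - 6980/17119 = 320*(-6/523) - 6980/17119 = -1920/523 - 6980/17119 = -36519020/8953237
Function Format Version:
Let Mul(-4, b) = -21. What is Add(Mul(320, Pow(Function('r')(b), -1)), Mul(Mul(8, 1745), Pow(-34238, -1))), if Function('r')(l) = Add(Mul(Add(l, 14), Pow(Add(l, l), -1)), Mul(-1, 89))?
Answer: Rational(-36519020, 8953237) ≈ -4.0789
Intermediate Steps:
b = Rational(21, 4) (b = Mul(Rational(-1, 4), -21) = Rational(21, 4) ≈ 5.2500)
Function('r')(l) = Add(-89, Mul(Rational(1, 2), Pow(l, -1), Add(14, l))) (Function('r')(l) = Add(Mul(Add(14, l), Pow(Mul(2, l), -1)), -89) = Add(Mul(Add(14, l), Mul(Rational(1, 2), Pow(l, -1))), -89) = Add(Mul(Rational(1, 2), Pow(l, -1), Add(14, l)), -89) = Add(-89, Mul(Rational(1, 2), Pow(l, -1), Add(14, l))))
Add(Mul(320, Pow(Function('r')(b), -1)), Mul(Mul(8, 1745), Pow(-34238, -1))) = Add(Mul(320, Pow(Add(Rational(-177, 2), Mul(7, Pow(Rational(21, 4), -1))), -1)), Mul(Mul(8, 1745), Pow(-34238, -1))) = Add(Mul(320, Pow(Add(Rational(-177, 2), Mul(7, Rational(4, 21))), -1)), Mul(13960, Rational(-1, 34238))) = Add(Mul(320, Pow(Add(Rational(-177, 2), Rational(4, 3)), -1)), Rational(-6980, 17119)) = Add(Mul(320, Pow(Rational(-523, 6), -1)), Rational(-6980, 17119)) = Add(Mul(320, Rational(-6, 523)), Rational(-6980, 17119)) = Add(Rational(-1920, 523), Rational(-6980, 17119)) = Rational(-36519020, 8953237)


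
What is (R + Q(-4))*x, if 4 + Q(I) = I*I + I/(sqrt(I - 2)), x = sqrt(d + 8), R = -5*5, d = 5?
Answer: sqrt(13)*(-39 + 2*I*sqrt(6))/3 ≈ -46.872 + 5.8878*I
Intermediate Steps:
R = -25
x = sqrt(13) (x = sqrt(5 + 8) = sqrt(13) ≈ 3.6056)
Q(I) = -4 + I**2 + I/sqrt(-2 + I) (Q(I) = -4 + (I*I + I/(sqrt(I - 2))) = -4 + (I**2 + I/(sqrt(-2 + I))) = -4 + (I**2 + I/sqrt(-2 + I)) = -4 + I**2 + I/sqrt(-2 + I))
(R + Q(-4))*x = (-25 + (-4 + (-4)**2 - 4/sqrt(-2 - 4)))*sqrt(13) = (-25 + (-4 + 16 - (-2)*I*sqrt(6)/3))*sqrt(13) = (-25 + (-4 + 16 + 2*I*sqrt(6)/3))*sqrt(13) = (-25 + (12 + 2*I*sqrt(6)/3))*sqrt(13) = (-13 + 2*I*sqrt(6)/3)*sqrt(13) = sqrt(13)*(-13 + 2*I*sqrt(6)/3)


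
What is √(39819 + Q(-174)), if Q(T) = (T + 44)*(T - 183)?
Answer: 3*√9581 ≈ 293.65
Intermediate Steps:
Q(T) = (-183 + T)*(44 + T) (Q(T) = (44 + T)*(-183 + T) = (-183 + T)*(44 + T))
√(39819 + Q(-174)) = √(39819 + (-8052 + (-174)² - 139*(-174))) = √(39819 + (-8052 + 30276 + 24186)) = √(39819 + 46410) = √86229 = 3*√9581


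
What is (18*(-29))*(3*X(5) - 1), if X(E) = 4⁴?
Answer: -400374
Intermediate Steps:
X(E) = 256
(18*(-29))*(3*X(5) - 1) = (18*(-29))*(3*256 - 1) = -522*(768 - 1) = -522*767 = -400374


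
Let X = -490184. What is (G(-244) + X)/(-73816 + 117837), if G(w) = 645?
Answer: -489539/44021 ≈ -11.121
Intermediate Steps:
(G(-244) + X)/(-73816 + 117837) = (645 - 490184)/(-73816 + 117837) = -489539/44021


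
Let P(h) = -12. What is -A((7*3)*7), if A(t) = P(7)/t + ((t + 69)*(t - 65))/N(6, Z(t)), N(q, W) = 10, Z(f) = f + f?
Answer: -433924/245 ≈ -1771.1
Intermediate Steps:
Z(f) = 2*f
A(t) = -12/t + (-65 + t)*(69 + t)/10 (A(t) = -12/t + ((t + 69)*(t - 65))/10 = -12/t + ((69 + t)*(-65 + t))*(1/10) = -12/t + ((-65 + t)*(69 + t))*(1/10) = -12/t + (-65 + t)*(69 + t)/10)
-A((7*3)*7) = -(-120 + ((7*3)*7)*(-4485 + ((7*3)*7)**2 + 4*((7*3)*7)))/(10*((7*3)*7)) = -(-120 + (21*7)*(-4485 + (21*7)**2 + 4*(21*7)))/(10*(21*7)) = -(-120 + 147*(-4485 + 147**2 + 4*147))/(10*147) = -(-120 + 147*(-4485 + 21609 + 588))/(10*147) = -(-120 + 147*17712)/(10*147) = -(-120 + 2603664)/(10*147) = -2603544/(10*147) = -1*433924/245 = -433924/245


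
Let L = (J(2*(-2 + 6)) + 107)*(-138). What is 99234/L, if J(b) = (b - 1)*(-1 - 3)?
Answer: -16539/1817 ≈ -9.1024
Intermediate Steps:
J(b) = 4 - 4*b (J(b) = (-1 + b)*(-4) = 4 - 4*b)
L = -10902 (L = ((4 - 8*(-2 + 6)) + 107)*(-138) = ((4 - 8*4) + 107)*(-138) = ((4 - 4*8) + 107)*(-138) = ((4 - 32) + 107)*(-138) = (-28 + 107)*(-138) = 79*(-138) = -10902)
99234/L = 99234/(-10902) = 99234*(-1/10902) = -16539/1817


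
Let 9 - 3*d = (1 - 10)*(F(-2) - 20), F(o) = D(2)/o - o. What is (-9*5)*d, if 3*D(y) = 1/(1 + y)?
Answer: 4605/2 ≈ 2302.5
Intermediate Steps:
D(y) = 1/(3*(1 + y))
F(o) = -o + 1/(9*o) (F(o) = (1/(3*(1 + 2)))/o - o = ((1/3)/3)/o - o = ((1/3)*(1/3))/o - o = 1/(9*o) - o = -o + 1/(9*o))
d = -307/6 (d = 3 - (1 - 10)*((-1*(-2) + (1/9)/(-2)) - 20)/3 = 3 - (-3)*((2 + (1/9)*(-1/2)) - 20) = 3 - (-3)*((2 - 1/18) - 20) = 3 - (-3)*(35/18 - 20) = 3 - (-3)*(-325)/18 = 3 - 1/3*325/2 = 3 - 325/6 = -307/6 ≈ -51.167)
(-9*5)*d = -9*5*(-307/6) = -45*(-307/6) = 4605/2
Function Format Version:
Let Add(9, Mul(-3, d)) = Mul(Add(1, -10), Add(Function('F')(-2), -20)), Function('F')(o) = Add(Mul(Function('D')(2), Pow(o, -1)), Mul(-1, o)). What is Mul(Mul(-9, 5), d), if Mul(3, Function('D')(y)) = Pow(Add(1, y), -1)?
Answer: Rational(4605, 2) ≈ 2302.5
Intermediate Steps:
Function('D')(y) = Mul(Rational(1, 3), Pow(Add(1, y), -1))
Function('F')(o) = Add(Mul(-1, o), Mul(Rational(1, 9), Pow(o, -1))) (Function('F')(o) = Add(Mul(Mul(Rational(1, 3), Pow(Add(1, 2), -1)), Pow(o, -1)), Mul(-1, o)) = Add(Mul(Mul(Rational(1, 3), Pow(3, -1)), Pow(o, -1)), Mul(-1, o)) = Add(Mul(Mul(Rational(1, 3), Rational(1, 3)), Pow(o, -1)), Mul(-1, o)) = Add(Mul(Rational(1, 9), Pow(o, -1)), Mul(-1, o)) = Add(Mul(-1, o), Mul(Rational(1, 9), Pow(o, -1))))
d = Rational(-307, 6) (d = Add(3, Mul(Rational(-1, 3), Mul(Add(1, -10), Add(Add(Mul(-1, -2), Mul(Rational(1, 9), Pow(-2, -1))), -20)))) = Add(3, Mul(Rational(-1, 3), Mul(-9, Add(Add(2, Mul(Rational(1, 9), Rational(-1, 2))), -20)))) = Add(3, Mul(Rational(-1, 3), Mul(-9, Add(Add(2, Rational(-1, 18)), -20)))) = Add(3, Mul(Rational(-1, 3), Mul(-9, Add(Rational(35, 18), -20)))) = Add(3, Mul(Rational(-1, 3), Mul(-9, Rational(-325, 18)))) = Add(3, Mul(Rational(-1, 3), Rational(325, 2))) = Add(3, Rational(-325, 6)) = Rational(-307, 6) ≈ -51.167)
Mul(Mul(-9, 5), d) = Mul(Mul(-9, 5), Rational(-307, 6)) = Mul(-45, Rational(-307, 6)) = Rational(4605, 2)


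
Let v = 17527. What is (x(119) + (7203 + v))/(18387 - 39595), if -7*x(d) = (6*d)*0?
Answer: -12365/10604 ≈ -1.1661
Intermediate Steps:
x(d) = 0 (x(d) = -6*d*0/7 = -⅐*0 = 0)
(x(119) + (7203 + v))/(18387 - 39595) = (0 + (7203 + 17527))/(18387 - 39595) = (0 + 24730)/(-21208) = 24730*(-1/21208) = -12365/10604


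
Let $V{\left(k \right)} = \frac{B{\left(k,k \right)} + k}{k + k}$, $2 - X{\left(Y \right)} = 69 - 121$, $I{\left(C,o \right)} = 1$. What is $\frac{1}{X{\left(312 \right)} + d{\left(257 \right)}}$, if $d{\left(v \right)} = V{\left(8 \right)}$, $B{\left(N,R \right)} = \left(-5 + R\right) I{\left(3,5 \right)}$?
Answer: $\frac{16}{875} \approx 0.018286$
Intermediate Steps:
$X{\left(Y \right)} = 54$ ($X{\left(Y \right)} = 2 - \left(69 - 121\right) = 2 - -52 = 2 + 52 = 54$)
$B{\left(N,R \right)} = -5 + R$ ($B{\left(N,R \right)} = \left(-5 + R\right) 1 = -5 + R$)
$V{\left(k \right)} = \frac{-5 + 2 k}{2 k}$ ($V{\left(k \right)} = \frac{\left(-5 + k\right) + k}{k + k} = \frac{-5 + 2 k}{2 k}$)
$d{\left(v \right)} = \frac{11}{16}$ ($d{\left(v \right)} = \frac{- \frac{5}{2} + 8}{8} = \frac{1}{8} \cdot \frac{11}{2} = \frac{11}{16}$)
$\frac{1}{X{\left(312 \right)} + d{\left(257 \right)}} = \frac{1}{54 + \frac{11}{16}} = \frac{1}{\frac{875}{16}} = \frac{16}{875}$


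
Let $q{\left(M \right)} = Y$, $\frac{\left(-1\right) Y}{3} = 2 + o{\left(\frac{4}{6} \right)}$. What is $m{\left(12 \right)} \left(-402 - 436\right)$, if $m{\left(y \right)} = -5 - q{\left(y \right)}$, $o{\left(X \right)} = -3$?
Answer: $6704$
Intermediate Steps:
$Y = 3$ ($Y = - 3 \left(2 - 3\right) = \left(-3\right) \left(-1\right) = 3$)
$q{\left(M \right)} = 3$
$m{\left(y \right)} = -8$ ($m{\left(y \right)} = -5 - 3 = -8$)
$m{\left(12 \right)} \left(-402 - 436\right) = - 8 \left(-402 - 436\right) = \left(-8\right) \left(-838\right) = 6704$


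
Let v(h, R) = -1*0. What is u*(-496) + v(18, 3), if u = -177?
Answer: 87792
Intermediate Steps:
v(h, R) = 0
u*(-496) + v(18, 3) = -177*(-496) + 0 = 87792 + 0 = 87792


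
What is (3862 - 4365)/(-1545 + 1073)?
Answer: 503/472 ≈ 1.0657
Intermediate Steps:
(3862 - 4365)/(-1545 + 1073) = -503/(-472) = -503*(-1/472) = 503/472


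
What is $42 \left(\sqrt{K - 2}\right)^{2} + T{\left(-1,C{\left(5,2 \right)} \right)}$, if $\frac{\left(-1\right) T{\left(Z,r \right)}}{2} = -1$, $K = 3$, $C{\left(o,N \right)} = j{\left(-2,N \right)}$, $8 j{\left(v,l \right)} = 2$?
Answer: $44$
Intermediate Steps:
$j{\left(v,l \right)} = \frac{1}{4}$ ($j{\left(v,l \right)} = \frac{1}{8} \cdot 2 = \frac{1}{4}$)
$C{\left(o,N \right)} = \frac{1}{4}$
$T{\left(Z,r \right)} = 2$ ($T{\left(Z,r \right)} = \left(-2\right) \left(-1\right) = 2$)
$42 \left(\sqrt{K - 2}\right)^{2} + T{\left(-1,C{\left(5,2 \right)} \right)} = 42 \left(\sqrt{3 - 2}\right)^{2} + 2 = 42 \left(\sqrt{1}\right)^{2} + 2 = 42 \cdot 1^{2} + 2 = 42 \cdot 1 + 2 = 42 + 2 = 44$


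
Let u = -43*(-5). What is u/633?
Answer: 215/633 ≈ 0.33965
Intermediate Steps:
u = 215
u/633 = 215/633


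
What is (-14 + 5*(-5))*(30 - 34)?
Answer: 156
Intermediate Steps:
(-14 + 5*(-5))*(30 - 34) = (-14 - 25)*(-4) = -39*(-4) = 156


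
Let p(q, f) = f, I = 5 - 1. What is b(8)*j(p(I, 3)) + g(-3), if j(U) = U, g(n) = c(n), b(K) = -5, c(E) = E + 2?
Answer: -16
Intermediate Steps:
c(E) = 2 + E
I = 4
g(n) = 2 + n
b(8)*j(p(I, 3)) + g(-3) = -5*3 + (2 - 3) = -15 - 1 = -16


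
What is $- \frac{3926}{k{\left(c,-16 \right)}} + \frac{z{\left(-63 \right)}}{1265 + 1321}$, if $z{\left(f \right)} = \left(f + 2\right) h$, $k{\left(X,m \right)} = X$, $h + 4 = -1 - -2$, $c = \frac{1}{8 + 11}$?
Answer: $- \frac{64299967}{862} \approx -74594.0$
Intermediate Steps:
$c = \frac{1}{19} \approx 0.052632$
$h = -3$ ($h = -4 - -1 = -4 + \left(-1 + 2\right) = -4 + 1 = -3$)
$z{\left(f \right)} = -6 - 3 f$ ($z{\left(f \right)} = \left(f + 2\right) \left(-3\right) = \left(2 + f\right) \left(-3\right) = -6 - 3 f$)
$- \frac{3926}{k{\left(c,-16 \right)}} + \frac{z{\left(-63 \right)}}{1265 + 1321} = - 3926 \frac{1}{\frac{1}{19}} + \frac{-6 - -189}{1265 + 1321} = \left(-3926\right) 19 + \frac{-6 + 189}{2586} = -74594 + 183 \cdot \frac{1}{2586} = -74594 + \frac{61}{862} = - \frac{64299967}{862}$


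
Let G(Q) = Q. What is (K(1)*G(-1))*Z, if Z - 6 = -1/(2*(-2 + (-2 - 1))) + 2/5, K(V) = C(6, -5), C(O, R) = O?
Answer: -39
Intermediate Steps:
K(V) = 6
Z = 13/2 (Z = 6 + (-1/(2*(-2 + (-2 - 1))) + 2/5) = 6 + (-1/(2*(-2 - 3)) + 2*(⅕)) = 6 + (-1/(2*(-5)) + ⅖) = 6 + (-1/(-10) + ⅖) = 6 + (-1*(-⅒) + ⅖) = 6 + (⅒ + ⅖) = 6 + ½ = 13/2 ≈ 6.5000)
(K(1)*G(-1))*Z = (6*(-1))*(13/2) = -6*13/2 = -39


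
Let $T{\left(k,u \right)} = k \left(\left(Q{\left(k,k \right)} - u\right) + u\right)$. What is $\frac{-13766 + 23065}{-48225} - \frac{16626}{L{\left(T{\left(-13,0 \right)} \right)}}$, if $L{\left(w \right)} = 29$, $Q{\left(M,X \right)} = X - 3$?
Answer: $- \frac{802058521}{1398525} \approx -573.5$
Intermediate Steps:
$Q{\left(M,X \right)} = -3 + X$ ($Q{\left(M,X \right)} = X - 3 = -3 + X$)
$T{\left(k,u \right)} = k \left(-3 + k\right)$ ($T{\left(k,u \right)} = k \left(\left(\left(-3 + k\right) - u\right) + u\right) = k \left(\left(-3 + k - u\right) + u\right) = k \left(-3 + k\right)$)
$\frac{-13766 + 23065}{-48225} - \frac{16626}{L{\left(T{\left(-13,0 \right)} \right)}} = \frac{-13766 + 23065}{-48225} - \frac{16626}{29} = 9299 \left(- \frac{1}{48225}\right) - \frac{16626}{29} = - \frac{9299}{48225} - \frac{16626}{29} = - \frac{802058521}{1398525}$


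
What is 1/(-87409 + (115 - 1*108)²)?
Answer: -1/87360 ≈ -1.1447e-5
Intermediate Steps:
1/(-87409 + (115 - 1*108)²) = 1/(-87409 + (115 - 108)²) = 1/(-87409 + 7²) = 1/(-87409 + 49) = 1/(-87360) = -1/87360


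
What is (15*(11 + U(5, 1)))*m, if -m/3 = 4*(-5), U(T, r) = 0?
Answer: 9900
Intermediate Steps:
m = 60 (m = -12*(-5) = -3*(-20) = 60)
(15*(11 + U(5, 1)))*m = (15*(11 + 0))*60 = (15*11)*60 = 165*60 = 9900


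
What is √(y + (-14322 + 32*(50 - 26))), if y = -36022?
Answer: 2*I*√12394 ≈ 222.66*I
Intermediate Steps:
√(y + (-14322 + 32*(50 - 26))) = √(-36022 + (-14322 + 32*(50 - 26))) = √(-36022 + (-14322 + 32*24)) = √(-36022 + (-14322 + 768)) = √(-36022 - 13554) = √(-49576) = 2*I*√12394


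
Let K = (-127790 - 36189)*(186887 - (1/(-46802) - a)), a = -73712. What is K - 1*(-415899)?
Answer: -868547183515631/46802 ≈ -1.8558e+10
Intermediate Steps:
K = -868566648420629/46802 (K = (-127790 - 36189)*(186887 - (1/(-46802) - 1*(-73712))) = -163979*(186887 - (-1/46802 + 73712)) = -163979*(186887 - 1*3449869023/46802) = -163979*(186887 - 3449869023/46802) = -163979*5296816351/46802 = -868566648420629/46802 ≈ -1.8558e+10)
K - 1*(-415899) = -868566648420629/46802 - 1*(-415899) = -868566648420629/46802 + 415899 = -868547183515631/46802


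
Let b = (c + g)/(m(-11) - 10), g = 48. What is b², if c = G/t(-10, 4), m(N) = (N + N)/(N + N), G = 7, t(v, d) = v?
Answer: 223729/8100 ≈ 27.621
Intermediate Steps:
m(N) = 1 (m(N) = (2*N)/((2*N)) = (2*N)*(1/(2*N)) = 1)
c = -7/10 (c = 7/(-10) = 7*(-⅒) = -7/10 ≈ -0.70000)
b = -473/90 (b = (-7/10 + 48)/(1 - 10) = (473/10)/(-9) = (473/10)*(-⅑) = -473/90 ≈ -5.2556)
b² = (-473/90)² = 223729/8100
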